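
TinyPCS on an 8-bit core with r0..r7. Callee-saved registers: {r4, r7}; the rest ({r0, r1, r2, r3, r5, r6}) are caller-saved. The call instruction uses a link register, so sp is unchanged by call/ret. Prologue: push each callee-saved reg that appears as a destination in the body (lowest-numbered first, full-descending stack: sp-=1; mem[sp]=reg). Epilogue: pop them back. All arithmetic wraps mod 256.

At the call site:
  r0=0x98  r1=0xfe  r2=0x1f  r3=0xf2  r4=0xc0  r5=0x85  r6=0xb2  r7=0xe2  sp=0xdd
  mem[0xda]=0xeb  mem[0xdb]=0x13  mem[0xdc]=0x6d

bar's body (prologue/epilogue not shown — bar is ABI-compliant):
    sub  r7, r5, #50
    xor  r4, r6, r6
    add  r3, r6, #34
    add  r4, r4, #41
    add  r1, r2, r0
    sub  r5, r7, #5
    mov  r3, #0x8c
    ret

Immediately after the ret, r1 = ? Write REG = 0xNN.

REG = 0xb7

prologue: push r4 -> mem[0xdc]=0xc0, sp=0xdc
prologue: push r7 -> mem[0xdb]=0xe2, sp=0xdb
body[0] sub  r7, r5, #50 -> r7=0x53
body[1] xor  r4, r6, r6 -> r4=0x00
body[2] add  r3, r6, #34 -> r3=0xd4
body[3] add  r4, r4, #41 -> r4=0x29
body[4] add  r1, r2, r0 -> r1=0xb7
body[5] sub  r5, r7, #5 -> r5=0x4e
body[6] mov  r3, #0x8c -> r3=0x8c
epilogue: pop r7=0xe2, sp=0xdc
epilogue: pop r4=0xc0, sp=0xdd
r1 is caller-saved -> body value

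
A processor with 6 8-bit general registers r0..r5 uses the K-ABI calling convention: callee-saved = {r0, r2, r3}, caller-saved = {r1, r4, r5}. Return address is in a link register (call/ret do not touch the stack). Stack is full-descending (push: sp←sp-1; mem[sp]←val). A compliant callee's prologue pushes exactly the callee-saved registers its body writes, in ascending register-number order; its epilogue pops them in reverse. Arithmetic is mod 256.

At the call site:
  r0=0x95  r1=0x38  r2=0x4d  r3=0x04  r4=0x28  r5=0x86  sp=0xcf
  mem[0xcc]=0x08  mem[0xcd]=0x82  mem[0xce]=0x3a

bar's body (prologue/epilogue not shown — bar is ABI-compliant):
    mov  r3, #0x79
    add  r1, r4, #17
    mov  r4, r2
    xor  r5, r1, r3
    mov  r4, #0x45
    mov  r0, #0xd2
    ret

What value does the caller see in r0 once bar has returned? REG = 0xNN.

prologue: push r0 -> mem[0xce]=0x95, sp=0xce
prologue: push r3 -> mem[0xcd]=0x04, sp=0xcd
body[0] mov  r3, #0x79 -> r3=0x79
body[1] add  r1, r4, #17 -> r1=0x39
body[2] mov  r4, r2 -> r4=0x4d
body[3] xor  r5, r1, r3 -> r5=0x40
body[4] mov  r4, #0x45 -> r4=0x45
body[5] mov  r0, #0xd2 -> r0=0xd2
epilogue: pop r3=0x04, sp=0xce
epilogue: pop r0=0x95, sp=0xcf
r0 is callee-saved -> restored

REG = 0x95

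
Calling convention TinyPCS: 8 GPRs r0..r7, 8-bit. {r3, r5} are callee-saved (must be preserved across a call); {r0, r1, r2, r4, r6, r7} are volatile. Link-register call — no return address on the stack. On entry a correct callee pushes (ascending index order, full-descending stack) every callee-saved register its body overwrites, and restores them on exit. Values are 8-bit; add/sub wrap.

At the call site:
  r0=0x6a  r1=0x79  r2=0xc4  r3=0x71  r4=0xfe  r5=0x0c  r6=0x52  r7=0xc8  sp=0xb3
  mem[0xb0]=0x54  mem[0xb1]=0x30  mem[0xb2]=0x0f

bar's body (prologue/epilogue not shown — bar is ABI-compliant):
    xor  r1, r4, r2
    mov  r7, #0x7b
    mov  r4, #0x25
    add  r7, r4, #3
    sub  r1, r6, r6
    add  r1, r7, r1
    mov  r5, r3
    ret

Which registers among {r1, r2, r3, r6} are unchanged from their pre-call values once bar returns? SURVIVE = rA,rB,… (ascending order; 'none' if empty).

SURVIVE = r2,r3,r6

prologue: push r5 → mem[0xb2]=0x0c, sp=0xb2
body[0] xor  r1, r4, r2 → r1=0x3a
body[1] mov  r7, #0x7b → r7=0x7b
body[2] mov  r4, #0x25 → r4=0x25
body[3] add  r7, r4, #3 → r7=0x28
body[4] sub  r1, r6, r6 → r1=0x00
body[5] add  r1, r7, r1 → r1=0x28
body[6] mov  r5, r3 → r5=0x71
epilogue: pop r5=0x0c, sp=0xb3
r1: caller-saved, written=True
r2: caller-saved, written=False
r3: callee-saved, written=False
r6: caller-saved, written=False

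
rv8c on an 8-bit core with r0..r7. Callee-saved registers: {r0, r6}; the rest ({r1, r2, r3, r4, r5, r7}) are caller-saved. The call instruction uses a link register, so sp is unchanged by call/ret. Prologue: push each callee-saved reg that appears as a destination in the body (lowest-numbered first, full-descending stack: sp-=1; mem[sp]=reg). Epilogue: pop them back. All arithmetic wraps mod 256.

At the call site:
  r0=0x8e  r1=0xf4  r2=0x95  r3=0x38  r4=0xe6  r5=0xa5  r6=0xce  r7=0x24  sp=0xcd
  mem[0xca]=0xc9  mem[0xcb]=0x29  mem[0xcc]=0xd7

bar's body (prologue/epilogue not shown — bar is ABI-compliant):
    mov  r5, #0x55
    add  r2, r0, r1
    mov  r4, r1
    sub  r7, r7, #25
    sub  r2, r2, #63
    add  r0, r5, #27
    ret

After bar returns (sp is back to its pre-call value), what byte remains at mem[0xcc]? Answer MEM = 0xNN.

prologue: push r0 → mem[0xcc]=0x8e, sp=0xcc
body[0] mov  r5, #0x55 → r5=0x55
body[1] add  r2, r0, r1 → r2=0x82
body[2] mov  r4, r1 → r4=0xf4
body[3] sub  r7, r7, #25 → r7=0x0b
body[4] sub  r2, r2, #63 → r2=0x43
body[5] add  r0, r5, #27 → r0=0x70
epilogue: pop r0=0x8e, sp=0xcd
prologue pushed ['r0'] at ['0xcc']

MEM = 0x8e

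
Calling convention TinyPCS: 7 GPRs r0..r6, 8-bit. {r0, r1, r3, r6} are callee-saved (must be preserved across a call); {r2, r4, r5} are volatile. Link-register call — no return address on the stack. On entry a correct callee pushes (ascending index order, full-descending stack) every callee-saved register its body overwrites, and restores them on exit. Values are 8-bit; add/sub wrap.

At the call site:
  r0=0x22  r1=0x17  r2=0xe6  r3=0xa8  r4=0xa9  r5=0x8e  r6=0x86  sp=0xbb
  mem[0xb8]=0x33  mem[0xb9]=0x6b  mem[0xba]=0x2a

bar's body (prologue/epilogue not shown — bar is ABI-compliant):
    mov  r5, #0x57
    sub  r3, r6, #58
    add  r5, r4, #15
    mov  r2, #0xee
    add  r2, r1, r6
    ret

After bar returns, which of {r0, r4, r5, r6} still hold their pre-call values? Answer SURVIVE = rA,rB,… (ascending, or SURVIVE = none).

SURVIVE = r0,r4,r6

prologue: push r3 → mem[0xba]=0xa8, sp=0xba
body[0] mov  r5, #0x57 → r5=0x57
body[1] sub  r3, r6, #58 → r3=0x4c
body[2] add  r5, r4, #15 → r5=0xb8
body[3] mov  r2, #0xee → r2=0xee
body[4] add  r2, r1, r6 → r2=0x9d
epilogue: pop r3=0xa8, sp=0xbb
r0: callee-saved, written=False
r4: caller-saved, written=False
r5: caller-saved, written=True
r6: callee-saved, written=False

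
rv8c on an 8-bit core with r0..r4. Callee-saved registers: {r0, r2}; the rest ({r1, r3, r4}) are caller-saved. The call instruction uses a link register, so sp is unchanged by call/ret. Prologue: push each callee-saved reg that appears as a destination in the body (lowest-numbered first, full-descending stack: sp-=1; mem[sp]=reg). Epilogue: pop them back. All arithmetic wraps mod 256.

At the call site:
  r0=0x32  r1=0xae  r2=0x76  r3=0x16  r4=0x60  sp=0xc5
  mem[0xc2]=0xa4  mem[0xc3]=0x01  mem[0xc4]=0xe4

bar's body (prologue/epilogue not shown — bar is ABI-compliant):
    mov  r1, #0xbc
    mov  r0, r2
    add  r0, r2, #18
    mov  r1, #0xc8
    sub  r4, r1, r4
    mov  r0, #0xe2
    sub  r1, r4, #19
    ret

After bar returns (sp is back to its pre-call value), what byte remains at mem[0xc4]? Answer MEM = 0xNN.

MEM = 0x32

prologue: push r0 → mem[0xc4]=0x32, sp=0xc4
body[0] mov  r1, #0xbc → r1=0xbc
body[1] mov  r0, r2 → r0=0x76
body[2] add  r0, r2, #18 → r0=0x88
body[3] mov  r1, #0xc8 → r1=0xc8
body[4] sub  r4, r1, r4 → r4=0x68
body[5] mov  r0, #0xe2 → r0=0xe2
body[6] sub  r1, r4, #19 → r1=0x55
epilogue: pop r0=0x32, sp=0xc5
prologue pushed ['r0'] at ['0xc4']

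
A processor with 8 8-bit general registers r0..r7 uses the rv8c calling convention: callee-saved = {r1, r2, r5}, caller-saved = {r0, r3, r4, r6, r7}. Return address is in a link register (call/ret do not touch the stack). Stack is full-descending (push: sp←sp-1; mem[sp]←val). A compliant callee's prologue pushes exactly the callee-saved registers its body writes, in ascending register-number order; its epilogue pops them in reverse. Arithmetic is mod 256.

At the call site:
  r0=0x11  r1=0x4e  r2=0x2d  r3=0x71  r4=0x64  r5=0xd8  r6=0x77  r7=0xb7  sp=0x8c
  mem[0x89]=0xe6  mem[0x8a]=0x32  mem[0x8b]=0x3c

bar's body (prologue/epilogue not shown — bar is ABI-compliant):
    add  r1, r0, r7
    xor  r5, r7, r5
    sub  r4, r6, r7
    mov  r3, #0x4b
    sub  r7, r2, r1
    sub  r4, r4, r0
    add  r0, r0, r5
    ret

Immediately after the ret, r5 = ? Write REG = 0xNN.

REG = 0xd8

prologue: push r1 -> mem[0x8b]=0x4e, sp=0x8b
prologue: push r5 -> mem[0x8a]=0xd8, sp=0x8a
body[0] add  r1, r0, r7 -> r1=0xc8
body[1] xor  r5, r7, r5 -> r5=0x6f
body[2] sub  r4, r6, r7 -> r4=0xc0
body[3] mov  r3, #0x4b -> r3=0x4b
body[4] sub  r7, r2, r1 -> r7=0x65
body[5] sub  r4, r4, r0 -> r4=0xaf
body[6] add  r0, r0, r5 -> r0=0x80
epilogue: pop r5=0xd8, sp=0x8b
epilogue: pop r1=0x4e, sp=0x8c
r5 is callee-saved -> restored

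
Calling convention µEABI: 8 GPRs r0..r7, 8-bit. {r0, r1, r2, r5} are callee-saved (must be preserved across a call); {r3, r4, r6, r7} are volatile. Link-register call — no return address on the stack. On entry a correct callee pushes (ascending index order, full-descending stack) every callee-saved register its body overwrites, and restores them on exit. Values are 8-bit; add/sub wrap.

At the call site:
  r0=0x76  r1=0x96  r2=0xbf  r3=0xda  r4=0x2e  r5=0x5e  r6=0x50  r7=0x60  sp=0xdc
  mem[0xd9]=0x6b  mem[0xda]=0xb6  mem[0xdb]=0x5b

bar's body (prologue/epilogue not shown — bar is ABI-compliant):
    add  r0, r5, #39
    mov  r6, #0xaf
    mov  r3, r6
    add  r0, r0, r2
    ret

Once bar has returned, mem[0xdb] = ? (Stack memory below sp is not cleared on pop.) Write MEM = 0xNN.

prologue: push r0 → mem[0xdb]=0x76, sp=0xdb
body[0] add  r0, r5, #39 → r0=0x85
body[1] mov  r6, #0xaf → r6=0xaf
body[2] mov  r3, r6 → r3=0xaf
body[3] add  r0, r0, r2 → r0=0x44
epilogue: pop r0=0x76, sp=0xdc
prologue pushed ['r0'] at ['0xdb']

MEM = 0x76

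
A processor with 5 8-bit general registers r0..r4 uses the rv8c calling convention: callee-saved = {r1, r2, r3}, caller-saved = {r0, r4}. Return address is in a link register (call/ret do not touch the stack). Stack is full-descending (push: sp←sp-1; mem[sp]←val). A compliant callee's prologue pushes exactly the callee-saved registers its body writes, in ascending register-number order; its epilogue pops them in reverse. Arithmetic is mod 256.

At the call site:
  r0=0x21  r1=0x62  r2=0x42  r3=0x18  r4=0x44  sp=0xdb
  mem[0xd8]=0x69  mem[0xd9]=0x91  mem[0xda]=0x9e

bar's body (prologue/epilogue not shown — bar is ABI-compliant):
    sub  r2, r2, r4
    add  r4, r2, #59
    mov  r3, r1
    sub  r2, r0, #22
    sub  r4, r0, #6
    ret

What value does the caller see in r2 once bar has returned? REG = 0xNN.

prologue: push r2 -> mem[0xda]=0x42, sp=0xda
prologue: push r3 -> mem[0xd9]=0x18, sp=0xd9
body[0] sub  r2, r2, r4 -> r2=0xfe
body[1] add  r4, r2, #59 -> r4=0x39
body[2] mov  r3, r1 -> r3=0x62
body[3] sub  r2, r0, #22 -> r2=0x0b
body[4] sub  r4, r0, #6 -> r4=0x1b
epilogue: pop r3=0x18, sp=0xda
epilogue: pop r2=0x42, sp=0xdb
r2 is callee-saved -> restored

REG = 0x42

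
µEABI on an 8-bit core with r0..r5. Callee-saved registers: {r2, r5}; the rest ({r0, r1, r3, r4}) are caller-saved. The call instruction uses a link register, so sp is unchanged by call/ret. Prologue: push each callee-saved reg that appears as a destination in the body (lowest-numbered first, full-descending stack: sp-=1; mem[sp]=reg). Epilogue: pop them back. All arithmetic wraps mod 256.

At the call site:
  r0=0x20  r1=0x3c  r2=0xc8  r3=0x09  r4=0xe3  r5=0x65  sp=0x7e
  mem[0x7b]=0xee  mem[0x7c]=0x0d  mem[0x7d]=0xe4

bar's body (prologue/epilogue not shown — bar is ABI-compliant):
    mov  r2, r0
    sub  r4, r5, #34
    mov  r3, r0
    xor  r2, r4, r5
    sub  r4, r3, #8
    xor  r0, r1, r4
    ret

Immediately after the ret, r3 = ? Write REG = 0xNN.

prologue: push r2 -> mem[0x7d]=0xc8, sp=0x7d
body[0] mov  r2, r0 -> r2=0x20
body[1] sub  r4, r5, #34 -> r4=0x43
body[2] mov  r3, r0 -> r3=0x20
body[3] xor  r2, r4, r5 -> r2=0x26
body[4] sub  r4, r3, #8 -> r4=0x18
body[5] xor  r0, r1, r4 -> r0=0x24
epilogue: pop r2=0xc8, sp=0x7e
r3 is caller-saved -> body value

REG = 0x20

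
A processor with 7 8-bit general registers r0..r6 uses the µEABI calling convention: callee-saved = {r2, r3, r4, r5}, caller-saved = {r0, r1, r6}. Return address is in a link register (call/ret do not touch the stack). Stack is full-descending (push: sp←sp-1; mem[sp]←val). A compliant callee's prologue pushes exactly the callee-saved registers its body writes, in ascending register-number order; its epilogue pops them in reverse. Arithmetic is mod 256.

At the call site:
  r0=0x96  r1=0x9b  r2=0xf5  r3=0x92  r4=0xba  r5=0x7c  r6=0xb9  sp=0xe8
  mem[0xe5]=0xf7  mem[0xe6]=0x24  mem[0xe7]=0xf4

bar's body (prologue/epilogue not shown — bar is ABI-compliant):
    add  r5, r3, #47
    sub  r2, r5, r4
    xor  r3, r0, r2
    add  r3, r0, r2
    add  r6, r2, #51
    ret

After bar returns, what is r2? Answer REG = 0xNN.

REG = 0xf5

prologue: push r2 -> mem[0xe7]=0xf5, sp=0xe7
prologue: push r3 -> mem[0xe6]=0x92, sp=0xe6
prologue: push r5 -> mem[0xe5]=0x7c, sp=0xe5
body[0] add  r5, r3, #47 -> r5=0xc1
body[1] sub  r2, r5, r4 -> r2=0x07
body[2] xor  r3, r0, r2 -> r3=0x91
body[3] add  r3, r0, r2 -> r3=0x9d
body[4] add  r6, r2, #51 -> r6=0x3a
epilogue: pop r5=0x7c, sp=0xe6
epilogue: pop r3=0x92, sp=0xe7
epilogue: pop r2=0xf5, sp=0xe8
r2 is callee-saved -> restored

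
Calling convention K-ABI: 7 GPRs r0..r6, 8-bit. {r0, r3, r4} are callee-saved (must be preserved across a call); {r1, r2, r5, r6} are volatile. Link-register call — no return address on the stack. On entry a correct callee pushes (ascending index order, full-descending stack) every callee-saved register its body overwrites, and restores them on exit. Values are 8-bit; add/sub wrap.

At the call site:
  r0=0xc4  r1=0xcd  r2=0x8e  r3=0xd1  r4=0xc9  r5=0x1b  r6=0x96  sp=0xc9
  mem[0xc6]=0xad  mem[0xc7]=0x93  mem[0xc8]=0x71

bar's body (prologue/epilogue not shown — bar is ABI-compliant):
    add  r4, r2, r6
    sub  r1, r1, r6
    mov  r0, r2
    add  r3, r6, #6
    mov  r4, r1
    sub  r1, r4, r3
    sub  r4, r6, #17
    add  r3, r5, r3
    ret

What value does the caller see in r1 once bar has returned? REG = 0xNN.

prologue: push r0 → mem[0xc8]=0xc4, sp=0xc8
prologue: push r3 → mem[0xc7]=0xd1, sp=0xc7
prologue: push r4 → mem[0xc6]=0xc9, sp=0xc6
body[0] add  r4, r2, r6 → r4=0x24
body[1] sub  r1, r1, r6 → r1=0x37
body[2] mov  r0, r2 → r0=0x8e
body[3] add  r3, r6, #6 → r3=0x9c
body[4] mov  r4, r1 → r4=0x37
body[5] sub  r1, r4, r3 → r1=0x9b
body[6] sub  r4, r6, #17 → r4=0x85
body[7] add  r3, r5, r3 → r3=0xb7
epilogue: pop r4=0xc9, sp=0xc7
epilogue: pop r3=0xd1, sp=0xc8
epilogue: pop r0=0xc4, sp=0xc9
r1 is caller-saved → body value

REG = 0x9b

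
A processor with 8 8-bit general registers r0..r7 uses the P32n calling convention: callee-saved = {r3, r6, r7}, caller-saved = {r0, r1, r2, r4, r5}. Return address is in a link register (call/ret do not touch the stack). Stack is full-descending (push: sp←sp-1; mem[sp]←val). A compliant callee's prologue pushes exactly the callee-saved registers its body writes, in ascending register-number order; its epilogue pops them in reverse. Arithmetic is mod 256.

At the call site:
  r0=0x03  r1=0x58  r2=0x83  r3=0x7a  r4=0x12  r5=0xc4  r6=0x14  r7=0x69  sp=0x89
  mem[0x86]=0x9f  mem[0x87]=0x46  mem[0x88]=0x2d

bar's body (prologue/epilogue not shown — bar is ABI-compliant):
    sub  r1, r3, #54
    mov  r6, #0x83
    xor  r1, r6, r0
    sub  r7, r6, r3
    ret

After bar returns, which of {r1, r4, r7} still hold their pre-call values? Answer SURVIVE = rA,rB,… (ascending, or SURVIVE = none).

SURVIVE = r4,r7

prologue: push r6 → mem[0x88]=0x14, sp=0x88
prologue: push r7 → mem[0x87]=0x69, sp=0x87
body[0] sub  r1, r3, #54 → r1=0x44
body[1] mov  r6, #0x83 → r6=0x83
body[2] xor  r1, r6, r0 → r1=0x80
body[3] sub  r7, r6, r3 → r7=0x09
epilogue: pop r7=0x69, sp=0x88
epilogue: pop r6=0x14, sp=0x89
r1: caller-saved, written=True
r4: caller-saved, written=False
r7: callee-saved, written=True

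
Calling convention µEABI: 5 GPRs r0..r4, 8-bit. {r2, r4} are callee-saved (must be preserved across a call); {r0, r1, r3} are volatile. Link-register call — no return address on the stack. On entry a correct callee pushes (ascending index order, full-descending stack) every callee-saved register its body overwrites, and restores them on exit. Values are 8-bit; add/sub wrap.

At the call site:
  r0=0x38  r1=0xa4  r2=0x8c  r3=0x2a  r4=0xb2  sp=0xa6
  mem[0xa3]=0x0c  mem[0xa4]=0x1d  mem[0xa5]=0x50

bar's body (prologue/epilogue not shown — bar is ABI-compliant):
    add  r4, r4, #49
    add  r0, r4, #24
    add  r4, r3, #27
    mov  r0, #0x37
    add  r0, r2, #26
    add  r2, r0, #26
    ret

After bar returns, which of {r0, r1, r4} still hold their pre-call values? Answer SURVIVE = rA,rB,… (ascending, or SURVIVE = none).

prologue: push r2 → mem[0xa5]=0x8c, sp=0xa5
prologue: push r4 → mem[0xa4]=0xb2, sp=0xa4
body[0] add  r4, r4, #49 → r4=0xe3
body[1] add  r0, r4, #24 → r0=0xfb
body[2] add  r4, r3, #27 → r4=0x45
body[3] mov  r0, #0x37 → r0=0x37
body[4] add  r0, r2, #26 → r0=0xa6
body[5] add  r2, r0, #26 → r2=0xc0
epilogue: pop r4=0xb2, sp=0xa5
epilogue: pop r2=0x8c, sp=0xa6
r0: caller-saved, written=True
r1: caller-saved, written=False
r4: callee-saved, written=True

SURVIVE = r1,r4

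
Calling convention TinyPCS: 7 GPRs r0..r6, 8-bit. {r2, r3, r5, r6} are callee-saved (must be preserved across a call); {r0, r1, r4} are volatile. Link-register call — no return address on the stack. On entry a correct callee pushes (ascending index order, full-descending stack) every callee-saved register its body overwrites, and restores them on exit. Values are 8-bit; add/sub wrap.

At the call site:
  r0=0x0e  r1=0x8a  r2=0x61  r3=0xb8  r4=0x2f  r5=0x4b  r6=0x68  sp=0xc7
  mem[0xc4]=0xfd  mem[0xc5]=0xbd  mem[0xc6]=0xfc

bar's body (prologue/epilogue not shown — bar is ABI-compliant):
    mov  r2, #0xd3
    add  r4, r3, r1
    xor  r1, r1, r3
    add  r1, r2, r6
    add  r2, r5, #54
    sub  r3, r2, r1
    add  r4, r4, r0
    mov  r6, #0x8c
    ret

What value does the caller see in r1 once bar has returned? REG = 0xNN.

prologue: push r2 → mem[0xc6]=0x61, sp=0xc6
prologue: push r3 → mem[0xc5]=0xb8, sp=0xc5
prologue: push r6 → mem[0xc4]=0x68, sp=0xc4
body[0] mov  r2, #0xd3 → r2=0xd3
body[1] add  r4, r3, r1 → r4=0x42
body[2] xor  r1, r1, r3 → r1=0x32
body[3] add  r1, r2, r6 → r1=0x3b
body[4] add  r2, r5, #54 → r2=0x81
body[5] sub  r3, r2, r1 → r3=0x46
body[6] add  r4, r4, r0 → r4=0x50
body[7] mov  r6, #0x8c → r6=0x8c
epilogue: pop r6=0x68, sp=0xc5
epilogue: pop r3=0xb8, sp=0xc6
epilogue: pop r2=0x61, sp=0xc7
r1 is caller-saved → body value

REG = 0x3b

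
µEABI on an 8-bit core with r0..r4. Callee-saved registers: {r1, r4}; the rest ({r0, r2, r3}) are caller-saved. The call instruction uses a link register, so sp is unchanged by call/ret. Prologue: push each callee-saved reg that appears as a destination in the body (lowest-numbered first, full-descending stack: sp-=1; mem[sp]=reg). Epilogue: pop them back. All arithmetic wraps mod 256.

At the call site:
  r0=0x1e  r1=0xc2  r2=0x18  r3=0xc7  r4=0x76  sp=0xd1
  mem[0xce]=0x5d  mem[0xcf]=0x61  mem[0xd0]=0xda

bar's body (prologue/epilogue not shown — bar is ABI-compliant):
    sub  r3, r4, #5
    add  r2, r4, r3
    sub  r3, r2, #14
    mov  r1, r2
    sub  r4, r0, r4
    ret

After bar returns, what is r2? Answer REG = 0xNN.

prologue: push r1 -> mem[0xd0]=0xc2, sp=0xd0
prologue: push r4 -> mem[0xcf]=0x76, sp=0xcf
body[0] sub  r3, r4, #5 -> r3=0x71
body[1] add  r2, r4, r3 -> r2=0xe7
body[2] sub  r3, r2, #14 -> r3=0xd9
body[3] mov  r1, r2 -> r1=0xe7
body[4] sub  r4, r0, r4 -> r4=0xa8
epilogue: pop r4=0x76, sp=0xd0
epilogue: pop r1=0xc2, sp=0xd1
r2 is caller-saved -> body value

REG = 0xe7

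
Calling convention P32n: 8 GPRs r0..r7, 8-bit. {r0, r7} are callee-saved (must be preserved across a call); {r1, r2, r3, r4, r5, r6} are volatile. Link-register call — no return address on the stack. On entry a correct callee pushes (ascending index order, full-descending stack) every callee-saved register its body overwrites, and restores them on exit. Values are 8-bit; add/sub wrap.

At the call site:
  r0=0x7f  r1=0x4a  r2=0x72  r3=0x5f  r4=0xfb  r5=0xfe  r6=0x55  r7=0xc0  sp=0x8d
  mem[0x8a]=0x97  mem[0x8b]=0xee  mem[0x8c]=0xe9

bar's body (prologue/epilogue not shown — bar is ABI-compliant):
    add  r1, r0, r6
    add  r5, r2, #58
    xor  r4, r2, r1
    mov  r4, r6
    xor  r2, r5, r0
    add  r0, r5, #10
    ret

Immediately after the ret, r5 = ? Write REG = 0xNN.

REG = 0xac

prologue: push r0 -> mem[0x8c]=0x7f, sp=0x8c
body[0] add  r1, r0, r6 -> r1=0xd4
body[1] add  r5, r2, #58 -> r5=0xac
body[2] xor  r4, r2, r1 -> r4=0xa6
body[3] mov  r4, r6 -> r4=0x55
body[4] xor  r2, r5, r0 -> r2=0xd3
body[5] add  r0, r5, #10 -> r0=0xb6
epilogue: pop r0=0x7f, sp=0x8d
r5 is caller-saved -> body value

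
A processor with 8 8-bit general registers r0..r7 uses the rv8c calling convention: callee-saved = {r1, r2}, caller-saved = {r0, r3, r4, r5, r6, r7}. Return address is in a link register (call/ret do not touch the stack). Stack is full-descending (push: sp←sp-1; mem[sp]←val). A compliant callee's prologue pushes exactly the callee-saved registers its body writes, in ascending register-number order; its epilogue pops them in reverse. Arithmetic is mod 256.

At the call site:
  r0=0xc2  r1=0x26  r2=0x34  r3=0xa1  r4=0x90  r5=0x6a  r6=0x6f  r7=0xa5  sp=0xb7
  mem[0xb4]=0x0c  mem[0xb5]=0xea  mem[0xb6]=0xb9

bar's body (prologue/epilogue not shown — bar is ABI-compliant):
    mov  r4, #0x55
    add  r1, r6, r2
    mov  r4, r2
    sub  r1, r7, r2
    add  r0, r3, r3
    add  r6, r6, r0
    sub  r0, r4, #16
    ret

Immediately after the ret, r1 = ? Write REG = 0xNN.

REG = 0x26

prologue: push r1 -> mem[0xb6]=0x26, sp=0xb6
body[0] mov  r4, #0x55 -> r4=0x55
body[1] add  r1, r6, r2 -> r1=0xa3
body[2] mov  r4, r2 -> r4=0x34
body[3] sub  r1, r7, r2 -> r1=0x71
body[4] add  r0, r3, r3 -> r0=0x42
body[5] add  r6, r6, r0 -> r6=0xb1
body[6] sub  r0, r4, #16 -> r0=0x24
epilogue: pop r1=0x26, sp=0xb7
r1 is callee-saved -> restored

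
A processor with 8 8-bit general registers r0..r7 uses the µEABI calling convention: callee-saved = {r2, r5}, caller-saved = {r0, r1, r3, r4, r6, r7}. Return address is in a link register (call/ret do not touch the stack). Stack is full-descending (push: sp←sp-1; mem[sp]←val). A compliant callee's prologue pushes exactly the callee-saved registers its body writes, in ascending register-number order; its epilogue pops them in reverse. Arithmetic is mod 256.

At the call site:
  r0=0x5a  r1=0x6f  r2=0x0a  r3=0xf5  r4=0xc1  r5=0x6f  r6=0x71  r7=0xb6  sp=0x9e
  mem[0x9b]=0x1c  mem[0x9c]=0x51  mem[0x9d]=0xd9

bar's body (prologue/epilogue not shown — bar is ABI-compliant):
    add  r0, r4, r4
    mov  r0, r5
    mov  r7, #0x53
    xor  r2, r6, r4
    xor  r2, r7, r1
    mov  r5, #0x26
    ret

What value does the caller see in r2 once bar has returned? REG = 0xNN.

REG = 0x0a

prologue: push r2 -> mem[0x9d]=0x0a, sp=0x9d
prologue: push r5 -> mem[0x9c]=0x6f, sp=0x9c
body[0] add  r0, r4, r4 -> r0=0x82
body[1] mov  r0, r5 -> r0=0x6f
body[2] mov  r7, #0x53 -> r7=0x53
body[3] xor  r2, r6, r4 -> r2=0xb0
body[4] xor  r2, r7, r1 -> r2=0x3c
body[5] mov  r5, #0x26 -> r5=0x26
epilogue: pop r5=0x6f, sp=0x9d
epilogue: pop r2=0x0a, sp=0x9e
r2 is callee-saved -> restored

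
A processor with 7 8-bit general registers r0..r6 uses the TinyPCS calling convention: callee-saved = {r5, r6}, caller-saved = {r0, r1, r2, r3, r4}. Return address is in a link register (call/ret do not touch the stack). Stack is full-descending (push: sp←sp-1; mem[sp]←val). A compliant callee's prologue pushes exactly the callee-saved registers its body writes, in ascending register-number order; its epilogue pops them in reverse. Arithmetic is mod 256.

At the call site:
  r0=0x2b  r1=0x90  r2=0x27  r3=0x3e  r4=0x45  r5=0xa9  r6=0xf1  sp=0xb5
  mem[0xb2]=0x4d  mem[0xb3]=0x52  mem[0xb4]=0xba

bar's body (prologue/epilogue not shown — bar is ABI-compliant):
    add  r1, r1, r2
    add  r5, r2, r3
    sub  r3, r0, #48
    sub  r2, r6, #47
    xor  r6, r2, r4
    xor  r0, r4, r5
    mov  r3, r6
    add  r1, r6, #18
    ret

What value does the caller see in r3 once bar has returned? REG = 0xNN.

prologue: push r5 → mem[0xb4]=0xa9, sp=0xb4
prologue: push r6 → mem[0xb3]=0xf1, sp=0xb3
body[0] add  r1, r1, r2 → r1=0xb7
body[1] add  r5, r2, r3 → r5=0x65
body[2] sub  r3, r0, #48 → r3=0xfb
body[3] sub  r2, r6, #47 → r2=0xc2
body[4] xor  r6, r2, r4 → r6=0x87
body[5] xor  r0, r4, r5 → r0=0x20
body[6] mov  r3, r6 → r3=0x87
body[7] add  r1, r6, #18 → r1=0x99
epilogue: pop r6=0xf1, sp=0xb4
epilogue: pop r5=0xa9, sp=0xb5
r3 is caller-saved → body value

REG = 0x87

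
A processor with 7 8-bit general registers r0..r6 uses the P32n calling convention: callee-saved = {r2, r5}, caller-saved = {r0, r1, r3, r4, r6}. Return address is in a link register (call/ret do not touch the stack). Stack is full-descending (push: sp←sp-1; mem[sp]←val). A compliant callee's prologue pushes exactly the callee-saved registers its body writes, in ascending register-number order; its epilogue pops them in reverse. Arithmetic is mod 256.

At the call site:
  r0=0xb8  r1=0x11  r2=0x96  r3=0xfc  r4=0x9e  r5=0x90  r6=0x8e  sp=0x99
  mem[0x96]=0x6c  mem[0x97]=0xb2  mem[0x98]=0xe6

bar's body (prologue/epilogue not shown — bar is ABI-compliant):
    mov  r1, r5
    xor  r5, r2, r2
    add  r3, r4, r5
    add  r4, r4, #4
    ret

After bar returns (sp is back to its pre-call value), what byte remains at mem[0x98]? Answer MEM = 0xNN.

prologue: push r5 → mem[0x98]=0x90, sp=0x98
body[0] mov  r1, r5 → r1=0x90
body[1] xor  r5, r2, r2 → r5=0x00
body[2] add  r3, r4, r5 → r3=0x9e
body[3] add  r4, r4, #4 → r4=0xa2
epilogue: pop r5=0x90, sp=0x99
prologue pushed ['r5'] at ['0x98']

MEM = 0x90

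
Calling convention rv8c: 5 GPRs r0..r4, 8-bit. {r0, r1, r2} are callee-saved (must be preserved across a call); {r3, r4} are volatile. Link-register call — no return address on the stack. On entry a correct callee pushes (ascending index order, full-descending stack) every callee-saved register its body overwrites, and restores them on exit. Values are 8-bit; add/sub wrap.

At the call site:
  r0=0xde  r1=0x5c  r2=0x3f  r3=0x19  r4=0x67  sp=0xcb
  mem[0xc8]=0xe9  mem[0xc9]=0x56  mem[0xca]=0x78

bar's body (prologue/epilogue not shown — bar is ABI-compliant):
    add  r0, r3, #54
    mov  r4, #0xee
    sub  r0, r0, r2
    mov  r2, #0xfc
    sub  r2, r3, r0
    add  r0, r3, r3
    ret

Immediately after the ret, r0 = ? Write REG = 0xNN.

REG = 0xde

prologue: push r0 -> mem[0xca]=0xde, sp=0xca
prologue: push r2 -> mem[0xc9]=0x3f, sp=0xc9
body[0] add  r0, r3, #54 -> r0=0x4f
body[1] mov  r4, #0xee -> r4=0xee
body[2] sub  r0, r0, r2 -> r0=0x10
body[3] mov  r2, #0xfc -> r2=0xfc
body[4] sub  r2, r3, r0 -> r2=0x09
body[5] add  r0, r3, r3 -> r0=0x32
epilogue: pop r2=0x3f, sp=0xca
epilogue: pop r0=0xde, sp=0xcb
r0 is callee-saved -> restored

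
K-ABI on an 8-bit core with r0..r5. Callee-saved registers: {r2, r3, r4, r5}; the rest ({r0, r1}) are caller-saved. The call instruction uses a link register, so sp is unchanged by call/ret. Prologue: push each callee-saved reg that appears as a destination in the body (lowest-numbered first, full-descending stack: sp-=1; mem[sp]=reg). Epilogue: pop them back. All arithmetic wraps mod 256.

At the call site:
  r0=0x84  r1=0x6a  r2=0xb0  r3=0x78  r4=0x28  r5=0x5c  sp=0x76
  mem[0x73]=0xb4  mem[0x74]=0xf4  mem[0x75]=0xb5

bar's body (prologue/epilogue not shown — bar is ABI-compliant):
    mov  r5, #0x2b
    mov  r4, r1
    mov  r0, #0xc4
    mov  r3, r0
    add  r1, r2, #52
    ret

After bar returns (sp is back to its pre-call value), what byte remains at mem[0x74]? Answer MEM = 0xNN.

prologue: push r3 -> mem[0x75]=0x78, sp=0x75
prologue: push r4 -> mem[0x74]=0x28, sp=0x74
prologue: push r5 -> mem[0x73]=0x5c, sp=0x73
body[0] mov  r5, #0x2b -> r5=0x2b
body[1] mov  r4, r1 -> r4=0x6a
body[2] mov  r0, #0xc4 -> r0=0xc4
body[3] mov  r3, r0 -> r3=0xc4
body[4] add  r1, r2, #52 -> r1=0xe4
epilogue: pop r5=0x5c, sp=0x74
epilogue: pop r4=0x28, sp=0x75
epilogue: pop r3=0x78, sp=0x76
prologue pushed ['r3', 'r4', 'r5'] at ['0x75', '0x74', '0x73']

MEM = 0x28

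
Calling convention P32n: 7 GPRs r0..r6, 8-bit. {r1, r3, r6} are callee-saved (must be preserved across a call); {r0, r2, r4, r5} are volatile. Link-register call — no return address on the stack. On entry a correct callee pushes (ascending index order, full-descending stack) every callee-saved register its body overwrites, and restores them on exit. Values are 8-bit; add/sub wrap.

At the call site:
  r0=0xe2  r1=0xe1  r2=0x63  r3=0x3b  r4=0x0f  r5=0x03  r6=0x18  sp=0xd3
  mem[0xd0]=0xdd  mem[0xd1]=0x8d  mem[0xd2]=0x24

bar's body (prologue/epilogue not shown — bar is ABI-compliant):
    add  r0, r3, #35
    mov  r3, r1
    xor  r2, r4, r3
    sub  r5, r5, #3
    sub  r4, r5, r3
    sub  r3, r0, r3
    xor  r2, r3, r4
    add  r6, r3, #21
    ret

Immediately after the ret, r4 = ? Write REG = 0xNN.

REG = 0x1f

prologue: push r3 → mem[0xd2]=0x3b, sp=0xd2
prologue: push r6 → mem[0xd1]=0x18, sp=0xd1
body[0] add  r0, r3, #35 → r0=0x5e
body[1] mov  r3, r1 → r3=0xe1
body[2] xor  r2, r4, r3 → r2=0xee
body[3] sub  r5, r5, #3 → r5=0x00
body[4] sub  r4, r5, r3 → r4=0x1f
body[5] sub  r3, r0, r3 → r3=0x7d
body[6] xor  r2, r3, r4 → r2=0x62
body[7] add  r6, r3, #21 → r6=0x92
epilogue: pop r6=0x18, sp=0xd2
epilogue: pop r3=0x3b, sp=0xd3
r4 is caller-saved → body value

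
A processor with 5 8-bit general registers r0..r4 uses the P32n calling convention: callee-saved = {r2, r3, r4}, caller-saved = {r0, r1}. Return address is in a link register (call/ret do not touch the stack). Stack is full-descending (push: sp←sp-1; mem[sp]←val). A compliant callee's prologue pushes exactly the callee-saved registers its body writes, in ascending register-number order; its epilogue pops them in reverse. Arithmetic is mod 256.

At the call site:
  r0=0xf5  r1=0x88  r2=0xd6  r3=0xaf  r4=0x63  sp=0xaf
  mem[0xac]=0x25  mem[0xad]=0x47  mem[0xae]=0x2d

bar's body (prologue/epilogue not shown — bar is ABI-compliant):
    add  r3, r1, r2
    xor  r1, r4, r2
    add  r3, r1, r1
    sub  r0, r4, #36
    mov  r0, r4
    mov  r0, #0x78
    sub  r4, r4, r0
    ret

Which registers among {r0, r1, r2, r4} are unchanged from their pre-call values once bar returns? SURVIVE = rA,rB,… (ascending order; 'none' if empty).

prologue: push r3 -> mem[0xae]=0xaf, sp=0xae
prologue: push r4 -> mem[0xad]=0x63, sp=0xad
body[0] add  r3, r1, r2 -> r3=0x5e
body[1] xor  r1, r4, r2 -> r1=0xb5
body[2] add  r3, r1, r1 -> r3=0x6a
body[3] sub  r0, r4, #36 -> r0=0x3f
body[4] mov  r0, r4 -> r0=0x63
body[5] mov  r0, #0x78 -> r0=0x78
body[6] sub  r4, r4, r0 -> r4=0xeb
epilogue: pop r4=0x63, sp=0xae
epilogue: pop r3=0xaf, sp=0xaf
r0: caller-saved, written=True
r1: caller-saved, written=True
r2: callee-saved, written=False
r4: callee-saved, written=True

SURVIVE = r2,r4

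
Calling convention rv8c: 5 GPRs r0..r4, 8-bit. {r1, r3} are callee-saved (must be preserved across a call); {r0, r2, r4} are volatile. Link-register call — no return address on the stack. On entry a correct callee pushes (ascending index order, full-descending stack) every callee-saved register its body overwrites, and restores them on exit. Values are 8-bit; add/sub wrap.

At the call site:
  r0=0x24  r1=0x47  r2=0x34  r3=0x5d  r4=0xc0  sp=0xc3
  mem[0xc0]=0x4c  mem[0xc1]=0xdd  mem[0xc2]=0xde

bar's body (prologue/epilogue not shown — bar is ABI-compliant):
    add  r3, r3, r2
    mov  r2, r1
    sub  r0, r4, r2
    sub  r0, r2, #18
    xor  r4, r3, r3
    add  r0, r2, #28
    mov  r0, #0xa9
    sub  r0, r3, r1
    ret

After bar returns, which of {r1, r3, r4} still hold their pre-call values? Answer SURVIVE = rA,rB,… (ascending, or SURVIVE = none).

prologue: push r3 → mem[0xc2]=0x5d, sp=0xc2
body[0] add  r3, r3, r2 → r3=0x91
body[1] mov  r2, r1 → r2=0x47
body[2] sub  r0, r4, r2 → r0=0x79
body[3] sub  r0, r2, #18 → r0=0x35
body[4] xor  r4, r3, r3 → r4=0x00
body[5] add  r0, r2, #28 → r0=0x63
body[6] mov  r0, #0xa9 → r0=0xa9
body[7] sub  r0, r3, r1 → r0=0x4a
epilogue: pop r3=0x5d, sp=0xc3
r1: callee-saved, written=False
r3: callee-saved, written=True
r4: caller-saved, written=True

SURVIVE = r1,r3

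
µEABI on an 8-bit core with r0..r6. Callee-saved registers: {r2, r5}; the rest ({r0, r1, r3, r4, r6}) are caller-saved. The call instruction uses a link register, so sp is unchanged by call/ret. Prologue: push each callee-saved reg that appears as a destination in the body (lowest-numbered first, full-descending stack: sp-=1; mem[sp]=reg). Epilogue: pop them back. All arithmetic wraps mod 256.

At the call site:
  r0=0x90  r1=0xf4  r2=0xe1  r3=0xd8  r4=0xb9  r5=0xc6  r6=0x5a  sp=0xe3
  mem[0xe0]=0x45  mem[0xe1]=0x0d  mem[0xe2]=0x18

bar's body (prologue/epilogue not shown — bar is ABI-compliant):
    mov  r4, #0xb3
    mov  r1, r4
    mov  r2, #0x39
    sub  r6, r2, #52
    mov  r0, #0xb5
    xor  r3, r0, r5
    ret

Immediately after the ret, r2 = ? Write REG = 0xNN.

REG = 0xe1

prologue: push r2 → mem[0xe2]=0xe1, sp=0xe2
body[0] mov  r4, #0xb3 → r4=0xb3
body[1] mov  r1, r4 → r1=0xb3
body[2] mov  r2, #0x39 → r2=0x39
body[3] sub  r6, r2, #52 → r6=0x05
body[4] mov  r0, #0xb5 → r0=0xb5
body[5] xor  r3, r0, r5 → r3=0x73
epilogue: pop r2=0xe1, sp=0xe3
r2 is callee-saved → restored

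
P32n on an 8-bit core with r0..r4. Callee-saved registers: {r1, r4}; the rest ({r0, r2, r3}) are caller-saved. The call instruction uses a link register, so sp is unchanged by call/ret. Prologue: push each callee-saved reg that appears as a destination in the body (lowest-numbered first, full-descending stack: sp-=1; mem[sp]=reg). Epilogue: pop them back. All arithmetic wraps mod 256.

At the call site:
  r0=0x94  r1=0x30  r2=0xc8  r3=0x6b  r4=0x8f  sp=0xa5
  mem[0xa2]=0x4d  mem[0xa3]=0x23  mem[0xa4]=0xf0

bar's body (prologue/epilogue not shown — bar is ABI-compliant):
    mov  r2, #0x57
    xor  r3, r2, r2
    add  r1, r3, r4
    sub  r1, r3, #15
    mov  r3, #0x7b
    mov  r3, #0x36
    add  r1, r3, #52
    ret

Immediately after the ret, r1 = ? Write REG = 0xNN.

REG = 0x30

prologue: push r1 -> mem[0xa4]=0x30, sp=0xa4
body[0] mov  r2, #0x57 -> r2=0x57
body[1] xor  r3, r2, r2 -> r3=0x00
body[2] add  r1, r3, r4 -> r1=0x8f
body[3] sub  r1, r3, #15 -> r1=0xf1
body[4] mov  r3, #0x7b -> r3=0x7b
body[5] mov  r3, #0x36 -> r3=0x36
body[6] add  r1, r3, #52 -> r1=0x6a
epilogue: pop r1=0x30, sp=0xa5
r1 is callee-saved -> restored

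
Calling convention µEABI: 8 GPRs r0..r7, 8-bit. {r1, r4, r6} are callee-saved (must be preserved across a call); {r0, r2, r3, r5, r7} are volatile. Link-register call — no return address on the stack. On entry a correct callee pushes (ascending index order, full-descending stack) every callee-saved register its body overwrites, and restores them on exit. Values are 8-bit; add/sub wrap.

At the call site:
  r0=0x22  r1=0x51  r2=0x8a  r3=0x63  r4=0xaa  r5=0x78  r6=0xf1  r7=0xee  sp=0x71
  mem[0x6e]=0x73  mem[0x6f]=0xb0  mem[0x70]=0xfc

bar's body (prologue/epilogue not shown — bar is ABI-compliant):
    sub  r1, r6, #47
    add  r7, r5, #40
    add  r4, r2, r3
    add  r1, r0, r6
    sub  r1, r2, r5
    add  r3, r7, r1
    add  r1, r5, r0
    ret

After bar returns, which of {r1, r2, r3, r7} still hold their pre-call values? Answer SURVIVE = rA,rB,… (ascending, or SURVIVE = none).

SURVIVE = r1,r2

prologue: push r1 → mem[0x70]=0x51, sp=0x70
prologue: push r4 → mem[0x6f]=0xaa, sp=0x6f
body[0] sub  r1, r6, #47 → r1=0xc2
body[1] add  r7, r5, #40 → r7=0xa0
body[2] add  r4, r2, r3 → r4=0xed
body[3] add  r1, r0, r6 → r1=0x13
body[4] sub  r1, r2, r5 → r1=0x12
body[5] add  r3, r7, r1 → r3=0xb2
body[6] add  r1, r5, r0 → r1=0x9a
epilogue: pop r4=0xaa, sp=0x70
epilogue: pop r1=0x51, sp=0x71
r1: callee-saved, written=True
r2: caller-saved, written=False
r3: caller-saved, written=True
r7: caller-saved, written=True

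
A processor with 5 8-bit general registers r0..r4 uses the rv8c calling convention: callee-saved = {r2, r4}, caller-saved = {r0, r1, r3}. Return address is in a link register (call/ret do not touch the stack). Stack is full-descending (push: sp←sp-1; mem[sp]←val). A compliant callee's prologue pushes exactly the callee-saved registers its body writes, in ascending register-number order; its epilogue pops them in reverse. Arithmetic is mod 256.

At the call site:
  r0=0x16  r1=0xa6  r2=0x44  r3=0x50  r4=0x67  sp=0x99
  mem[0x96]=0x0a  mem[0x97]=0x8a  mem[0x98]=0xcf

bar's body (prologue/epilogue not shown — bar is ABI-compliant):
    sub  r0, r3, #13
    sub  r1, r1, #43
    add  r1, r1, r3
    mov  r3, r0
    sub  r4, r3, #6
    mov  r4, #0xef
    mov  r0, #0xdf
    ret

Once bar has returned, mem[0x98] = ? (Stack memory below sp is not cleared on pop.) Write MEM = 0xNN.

prologue: push r4 → mem[0x98]=0x67, sp=0x98
body[0] sub  r0, r3, #13 → r0=0x43
body[1] sub  r1, r1, #43 → r1=0x7b
body[2] add  r1, r1, r3 → r1=0xcb
body[3] mov  r3, r0 → r3=0x43
body[4] sub  r4, r3, #6 → r4=0x3d
body[5] mov  r4, #0xef → r4=0xef
body[6] mov  r0, #0xdf → r0=0xdf
epilogue: pop r4=0x67, sp=0x99
prologue pushed ['r4'] at ['0x98']

MEM = 0x67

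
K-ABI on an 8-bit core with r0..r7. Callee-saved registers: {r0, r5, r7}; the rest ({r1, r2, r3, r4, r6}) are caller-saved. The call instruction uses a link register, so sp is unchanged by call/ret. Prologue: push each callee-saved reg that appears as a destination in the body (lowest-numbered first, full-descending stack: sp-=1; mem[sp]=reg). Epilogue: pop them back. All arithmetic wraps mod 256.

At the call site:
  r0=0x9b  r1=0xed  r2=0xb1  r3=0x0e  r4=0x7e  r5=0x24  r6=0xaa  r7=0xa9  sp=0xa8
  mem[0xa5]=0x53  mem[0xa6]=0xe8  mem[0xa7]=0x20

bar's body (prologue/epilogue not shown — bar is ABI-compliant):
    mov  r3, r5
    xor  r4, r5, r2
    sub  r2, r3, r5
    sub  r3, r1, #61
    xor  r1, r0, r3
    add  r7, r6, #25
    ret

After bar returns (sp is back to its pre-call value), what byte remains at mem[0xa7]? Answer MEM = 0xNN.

prologue: push r7 → mem[0xa7]=0xa9, sp=0xa7
body[0] mov  r3, r5 → r3=0x24
body[1] xor  r4, r5, r2 → r4=0x95
body[2] sub  r2, r3, r5 → r2=0x00
body[3] sub  r3, r1, #61 → r3=0xb0
body[4] xor  r1, r0, r3 → r1=0x2b
body[5] add  r7, r6, #25 → r7=0xc3
epilogue: pop r7=0xa9, sp=0xa8
prologue pushed ['r7'] at ['0xa7']

MEM = 0xa9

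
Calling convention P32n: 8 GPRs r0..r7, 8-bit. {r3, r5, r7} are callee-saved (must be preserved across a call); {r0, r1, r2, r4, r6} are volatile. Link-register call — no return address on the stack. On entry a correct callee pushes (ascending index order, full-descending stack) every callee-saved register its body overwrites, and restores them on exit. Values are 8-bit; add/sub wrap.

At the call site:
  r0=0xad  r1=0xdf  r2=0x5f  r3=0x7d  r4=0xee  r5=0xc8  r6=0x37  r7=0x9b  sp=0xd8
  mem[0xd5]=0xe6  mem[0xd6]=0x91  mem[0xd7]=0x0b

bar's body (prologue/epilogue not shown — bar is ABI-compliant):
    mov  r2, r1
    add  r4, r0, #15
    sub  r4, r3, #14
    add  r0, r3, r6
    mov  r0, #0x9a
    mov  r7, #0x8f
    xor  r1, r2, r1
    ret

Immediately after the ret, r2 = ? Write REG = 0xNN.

prologue: push r7 -> mem[0xd7]=0x9b, sp=0xd7
body[0] mov  r2, r1 -> r2=0xdf
body[1] add  r4, r0, #15 -> r4=0xbc
body[2] sub  r4, r3, #14 -> r4=0x6f
body[3] add  r0, r3, r6 -> r0=0xb4
body[4] mov  r0, #0x9a -> r0=0x9a
body[5] mov  r7, #0x8f -> r7=0x8f
body[6] xor  r1, r2, r1 -> r1=0x00
epilogue: pop r7=0x9b, sp=0xd8
r2 is caller-saved -> body value

REG = 0xdf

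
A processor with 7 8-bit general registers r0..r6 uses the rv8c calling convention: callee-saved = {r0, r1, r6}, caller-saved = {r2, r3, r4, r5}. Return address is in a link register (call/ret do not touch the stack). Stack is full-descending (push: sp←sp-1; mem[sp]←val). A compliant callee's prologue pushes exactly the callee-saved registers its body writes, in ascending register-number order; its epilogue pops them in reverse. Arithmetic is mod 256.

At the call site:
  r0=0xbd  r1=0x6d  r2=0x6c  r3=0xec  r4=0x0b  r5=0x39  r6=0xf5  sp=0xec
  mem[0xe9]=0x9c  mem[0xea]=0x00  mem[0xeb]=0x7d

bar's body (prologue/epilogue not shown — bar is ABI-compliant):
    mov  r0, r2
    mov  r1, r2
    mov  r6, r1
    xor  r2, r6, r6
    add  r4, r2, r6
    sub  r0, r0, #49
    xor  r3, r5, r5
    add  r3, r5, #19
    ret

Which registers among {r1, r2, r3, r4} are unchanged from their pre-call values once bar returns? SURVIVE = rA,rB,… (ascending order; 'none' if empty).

SURVIVE = r1

prologue: push r0 -> mem[0xeb]=0xbd, sp=0xeb
prologue: push r1 -> mem[0xea]=0x6d, sp=0xea
prologue: push r6 -> mem[0xe9]=0xf5, sp=0xe9
body[0] mov  r0, r2 -> r0=0x6c
body[1] mov  r1, r2 -> r1=0x6c
body[2] mov  r6, r1 -> r6=0x6c
body[3] xor  r2, r6, r6 -> r2=0x00
body[4] add  r4, r2, r6 -> r4=0x6c
body[5] sub  r0, r0, #49 -> r0=0x3b
body[6] xor  r3, r5, r5 -> r3=0x00
body[7] add  r3, r5, #19 -> r3=0x4c
epilogue: pop r6=0xf5, sp=0xea
epilogue: pop r1=0x6d, sp=0xeb
epilogue: pop r0=0xbd, sp=0xec
r1: callee-saved, written=True
r2: caller-saved, written=True
r3: caller-saved, written=True
r4: caller-saved, written=True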